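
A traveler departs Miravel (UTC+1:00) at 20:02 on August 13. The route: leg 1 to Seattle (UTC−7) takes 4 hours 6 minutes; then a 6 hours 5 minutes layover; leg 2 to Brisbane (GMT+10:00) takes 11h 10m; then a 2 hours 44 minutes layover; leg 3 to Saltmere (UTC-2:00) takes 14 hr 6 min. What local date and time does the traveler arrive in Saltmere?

07:13 on August 15

Convert departure to UTC: 20:02 − 1:00 = 19:02 UTC on Aug 13.
Add 4 hours and 6 minutes leg 1 → 23:08 UTC.
Add 6 hours 5 minutes layover in Seattle → 05:13 UTC (Aug 14).
Add 11 hours and 10 minutes leg 2 → 16:23 UTC.
Add 2 hours and 44 minutes layover in Brisbane → 19:07 UTC.
Add 14 hours and 6 minutes leg 3 → 09:13 UTC (Aug 15).
Saltmere is UTC−2:00, so local arrival = 09:13 − 2:00 = 07:13 on Aug 15.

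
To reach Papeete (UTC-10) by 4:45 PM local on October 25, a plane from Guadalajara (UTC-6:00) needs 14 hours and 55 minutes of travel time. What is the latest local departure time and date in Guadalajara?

5:50 AM on October 25

Target arrival in UTC: 4:45 PM + 10:00 = 2:45 AM on Oct 26.
Subtract 14 hours 55 minutes → departure 11:50 AM UTC on Oct 25.
Guadalajara is UTC−6:00: 11:50 AM − 6:00 = 5:50 AM on Oct 25.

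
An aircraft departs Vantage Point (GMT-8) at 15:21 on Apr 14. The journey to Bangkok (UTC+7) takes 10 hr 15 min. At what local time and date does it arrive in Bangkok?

16:36 on April 15

Convert departure to UTC: 15:21 + 8:00 = 23:21 UTC on Apr 14.
Add 10 hours and 15 minutes travel time → 09:36 UTC (Apr 15).
Bangkok is UTC+7:00, so local arrival = 09:36 + 7:00 = 16:36 on Apr 15.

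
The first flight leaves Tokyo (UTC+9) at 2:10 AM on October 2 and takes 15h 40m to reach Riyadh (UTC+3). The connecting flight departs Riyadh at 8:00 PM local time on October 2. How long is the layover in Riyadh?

Convert departure to UTC: 2:10 AM − 9:00 = 5:10 PM UTC on Oct 1.
Add 15 hours 40 minutes flight time → 8:50 AM UTC (Oct 2).
Riyadh is UTC+3:00, so local arrival = 8:50 AM + 3:00 = 11:50 AM on Oct 2.
Layover = 8:00 PM − 11:50 AM = 8 hours 10 minutes.

8 hours 10 minutes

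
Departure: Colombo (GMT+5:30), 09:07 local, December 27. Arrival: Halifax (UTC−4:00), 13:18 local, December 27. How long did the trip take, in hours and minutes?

13 hours 41 minutes

Departure in UTC: 09:07 − 5:30 = 03:37 on Dec 27.
Arrival in UTC: 13:18 + 4:00 = 17:18 on Dec 27.
Elapsed = 17:18 − 03:37 = 13 hours 41 minutes.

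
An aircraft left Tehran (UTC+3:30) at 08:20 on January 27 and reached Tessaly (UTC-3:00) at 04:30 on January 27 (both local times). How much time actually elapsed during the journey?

Departure in UTC: 08:20 − 3:30 = 04:50 on Jan 27.
Arrival in UTC: 04:30 + 3:00 = 07:30 on Jan 27.
Elapsed = 07:30 − 04:50 = 2 hours 40 minutes.

2 hours 40 minutes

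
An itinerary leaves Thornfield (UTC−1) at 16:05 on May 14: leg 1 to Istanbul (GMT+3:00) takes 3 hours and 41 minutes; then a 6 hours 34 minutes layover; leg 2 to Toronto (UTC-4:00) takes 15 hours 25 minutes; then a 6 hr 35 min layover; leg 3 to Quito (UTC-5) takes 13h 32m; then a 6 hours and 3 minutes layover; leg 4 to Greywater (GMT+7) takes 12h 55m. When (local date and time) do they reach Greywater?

Convert departure to UTC: 16:05 + 1:00 = 17:05 UTC on May 14.
Add 3 hours and 41 minutes leg 1 → 20:46 UTC.
Add 6 hours and 34 minutes layover in Istanbul → 03:20 UTC (May 15).
Add 15 hours and 25 minutes leg 2 → 18:45 UTC.
Add 6 hours 35 minutes layover in Toronto → 01:20 UTC (May 16).
Add 13 hours and 32 minutes leg 3 → 14:52 UTC.
Add 6 hours and 3 minutes layover in Quito → 20:55 UTC.
Add 12 hours and 55 minutes leg 4 → 09:50 UTC (May 17).
Greywater is UTC+7:00, so local arrival = 09:50 + 7:00 = 16:50 on May 17.

16:50 on May 17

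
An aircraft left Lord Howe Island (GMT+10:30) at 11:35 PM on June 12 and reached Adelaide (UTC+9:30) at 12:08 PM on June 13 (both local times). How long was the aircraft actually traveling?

13 hours 33 minutes

Departure in UTC: 11:35 PM − 10:30 = 1:05 PM on Jun 12.
Arrival in UTC: 12:08 PM − 9:30 = 2:38 AM on Jun 13.
Elapsed = 2:38 AM − 1:05 PM (+1 day) = 13 hours 33 minutes.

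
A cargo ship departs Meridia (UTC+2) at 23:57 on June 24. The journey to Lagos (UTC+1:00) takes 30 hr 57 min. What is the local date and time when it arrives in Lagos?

05:54 on Jun 26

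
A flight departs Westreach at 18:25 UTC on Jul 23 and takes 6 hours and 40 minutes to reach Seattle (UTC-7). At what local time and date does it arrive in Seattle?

18:05 on Jul 23

Departure is given in UTC: 18:25 on Jul 23.
Add 6 hours 40 minutes → 01:05 UTC (Jul 24).
Seattle is UTC−7:00: 01:05 − 7:00 = 18:05 on Jul 23.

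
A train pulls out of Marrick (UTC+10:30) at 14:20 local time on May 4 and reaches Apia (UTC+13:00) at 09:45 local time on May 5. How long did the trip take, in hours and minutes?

16 hours 55 minutes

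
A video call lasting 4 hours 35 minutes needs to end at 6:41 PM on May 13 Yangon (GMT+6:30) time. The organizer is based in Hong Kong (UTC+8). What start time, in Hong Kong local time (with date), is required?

3:36 PM on May 13

Target end time in UTC: 6:41 PM − 6:30 = 12:11 PM on May 13.
Subtract 4 hours 35 minutes → start 7:36 AM UTC on May 13.
Hong Kong is UTC+8:00: 7:36 AM + 8:00 = 3:36 PM on May 13.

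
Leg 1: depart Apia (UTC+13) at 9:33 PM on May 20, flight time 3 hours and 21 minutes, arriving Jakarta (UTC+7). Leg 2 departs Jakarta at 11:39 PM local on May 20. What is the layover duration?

Convert departure to UTC: 9:33 PM − 13:00 = 8:33 AM UTC on May 20.
Add 3 hours 21 minutes flight time → 11:54 AM UTC.
Jakarta is UTC+7:00, so local arrival = 11:54 AM + 7:00 = 6:54 PM on May 20.
Layover = 11:39 PM − 6:54 PM = 4 hours 45 minutes.

4 hours 45 minutes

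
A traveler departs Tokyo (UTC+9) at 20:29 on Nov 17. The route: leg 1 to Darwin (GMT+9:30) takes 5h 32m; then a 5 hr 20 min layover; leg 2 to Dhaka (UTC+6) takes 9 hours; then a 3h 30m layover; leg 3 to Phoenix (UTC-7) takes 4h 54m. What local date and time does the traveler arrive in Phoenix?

08:45 on November 18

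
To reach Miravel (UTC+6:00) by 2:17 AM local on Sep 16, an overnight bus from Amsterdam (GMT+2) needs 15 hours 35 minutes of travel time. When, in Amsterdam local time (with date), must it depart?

6:42 AM on Sep 15

Target arrival in UTC: 2:17 AM − 6:00 = 8:17 PM on Sep 15.
Subtract 15 hours and 35 minutes → departure 4:42 AM UTC on Sep 15.
Amsterdam is UTC+2:00: 4:42 AM + 2:00 = 6:42 AM on Sep 15.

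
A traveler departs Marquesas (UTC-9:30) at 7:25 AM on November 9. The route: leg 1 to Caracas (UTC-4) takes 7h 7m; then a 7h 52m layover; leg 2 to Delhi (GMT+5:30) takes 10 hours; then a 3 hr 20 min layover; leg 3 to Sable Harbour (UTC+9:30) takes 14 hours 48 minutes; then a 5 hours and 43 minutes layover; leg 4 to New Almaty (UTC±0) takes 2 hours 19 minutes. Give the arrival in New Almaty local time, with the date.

Convert departure to UTC: 7:25 AM + 9:30 = 4:55 PM UTC on Nov 9.
Add 7 hours and 7 minutes leg 1 → 12:02 AM UTC (Nov 10).
Add 7 hours 52 minutes layover in Caracas → 7:54 AM UTC.
Add 10 hours leg 2 → 5:54 PM UTC.
Add 3 hours and 20 minutes layover in Delhi → 9:14 PM UTC.
Add 14 hours 48 minutes leg 3 → 12:02 PM UTC (Nov 11).
Add 5 hours 43 minutes layover in Sable Harbour → 5:45 PM UTC.
Add 2 hours and 19 minutes leg 4 → 8:04 PM UTC.
New Almaty is UTC+0, so local arrival is the same: 8:04 PM on Nov 11.

8:04 PM on Nov 11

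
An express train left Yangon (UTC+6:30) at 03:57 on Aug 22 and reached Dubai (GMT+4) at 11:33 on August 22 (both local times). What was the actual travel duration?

10 hours 6 minutes

Departure in UTC: 03:57 − 6:30 = 21:27 on Aug 21.
Arrival in UTC: 11:33 − 4:00 = 07:33 on Aug 22.
Elapsed = 07:33 − 21:27 (+1 day) = 10 hours 6 minutes.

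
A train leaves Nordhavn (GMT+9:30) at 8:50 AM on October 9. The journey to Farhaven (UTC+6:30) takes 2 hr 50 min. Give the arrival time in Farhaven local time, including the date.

Convert departure to UTC: 8:50 AM − 9:30 = 11:20 PM UTC on Oct 8.
Add 2 hours 50 minutes travel time → 2:10 AM UTC (Oct 9).
Farhaven is UTC+6:30, so local arrival = 2:10 AM + 6:30 = 8:40 AM on Oct 9.

8:40 AM on October 9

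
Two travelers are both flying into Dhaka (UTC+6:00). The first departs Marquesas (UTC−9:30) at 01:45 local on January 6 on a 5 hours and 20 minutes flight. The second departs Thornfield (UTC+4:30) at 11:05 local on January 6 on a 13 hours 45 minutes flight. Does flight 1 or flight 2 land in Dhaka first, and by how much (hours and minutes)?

Flight 1 in UTC: 01:45 + 9:30 = 11:15 on Jan 6.
+5 hours 20 minutes → arrive 16:35 UTC on Jan 6.
Flight 2 in UTC: 11:05 − 4:30 = 06:35 on Jan 6.
+13 hours 45 minutes → arrive 20:20 UTC on Jan 6.
Flight 1 lands earlier by 3 hours 45 minutes.

the first, by 3 hours 45 minutes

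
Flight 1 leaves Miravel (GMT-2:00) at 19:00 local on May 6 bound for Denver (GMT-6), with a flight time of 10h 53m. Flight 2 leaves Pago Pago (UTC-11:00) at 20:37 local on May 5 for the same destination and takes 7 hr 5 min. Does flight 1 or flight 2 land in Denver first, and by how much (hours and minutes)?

Flight 1 in UTC: 19:00 + 2:00 = 21:00 on May 6.
+10 hours 53 minutes → arrive 07:53 UTC on May 7.
Flight 2 in UTC: 20:37 + 11:00 = 07:37 on May 6.
+7 hours and 5 minutes → arrive 14:42 UTC on May 6.
Flight 2 lands earlier by 17 hours 11 minutes.

the second, by 17 hours 11 minutes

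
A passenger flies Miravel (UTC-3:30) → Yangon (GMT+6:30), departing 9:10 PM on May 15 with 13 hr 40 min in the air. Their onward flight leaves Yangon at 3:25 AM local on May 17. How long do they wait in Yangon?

6 hours 35 minutes

Convert departure to UTC: 9:10 PM + 3:30 = 12:40 AM UTC on May 16.
Add 13 hours and 40 minutes flight time → 2:20 PM UTC.
Yangon is UTC+6:30, so local arrival = 2:20 PM + 6:30 = 8:50 PM on May 16.
Layover = 3:25 AM − 8:50 PM (+1 day) = 6 hours 35 minutes.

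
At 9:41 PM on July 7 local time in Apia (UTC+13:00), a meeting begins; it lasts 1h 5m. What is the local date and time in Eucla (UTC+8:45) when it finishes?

Convert start to UTC: 9:41 PM − 13:00 = 8:41 AM UTC on Jul 7.
Add 1 hour 5 minutes duration → 9:46 AM UTC.
Eucla is UTC+8:45, so local end time = 9:46 AM + 8:45 = 6:31 PM on Jul 7.

6:31 PM on Jul 7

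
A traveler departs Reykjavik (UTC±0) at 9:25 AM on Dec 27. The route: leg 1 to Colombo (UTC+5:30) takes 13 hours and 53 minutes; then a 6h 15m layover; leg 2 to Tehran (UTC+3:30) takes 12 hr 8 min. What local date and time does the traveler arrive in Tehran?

Reykjavik is at UTC+0, so departure is already 9:25 AM UTC on Dec 27.
Add 13 hours 53 minutes leg 1 → 11:18 PM UTC.
Add 6 hours and 15 minutes layover in Colombo → 5:33 AM UTC (Dec 28).
Add 12 hours and 8 minutes leg 2 → 5:41 PM UTC.
Tehran is UTC+3:30, so local arrival = 5:41 PM + 3:30 = 9:11 PM on Dec 28.

9:11 PM on December 28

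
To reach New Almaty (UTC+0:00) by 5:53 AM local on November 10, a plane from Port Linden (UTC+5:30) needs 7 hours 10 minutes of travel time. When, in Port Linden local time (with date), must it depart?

Target arrival is already UTC: 5:53 AM on Nov 10.
Subtract 7 hours 10 minutes → departure 10:43 PM UTC on Nov 9.
Port Linden is UTC+5:30: 10:43 PM + 5:30 = 4:13 AM on Nov 10.

4:13 AM on November 10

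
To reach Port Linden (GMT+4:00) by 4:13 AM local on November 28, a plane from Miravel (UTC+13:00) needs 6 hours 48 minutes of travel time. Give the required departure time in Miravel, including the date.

6:25 AM on November 28

Target arrival in UTC: 4:13 AM − 4:00 = 12:13 AM on Nov 28.
Subtract 6 hours and 48 minutes → departure 5:25 PM UTC on Nov 27.
Miravel is UTC+13:00: 5:25 PM + 13:00 = 6:25 AM on Nov 28.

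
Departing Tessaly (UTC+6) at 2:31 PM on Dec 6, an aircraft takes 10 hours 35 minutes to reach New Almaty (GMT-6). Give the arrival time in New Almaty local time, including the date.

1:06 PM on December 6

New Almaty is 12:00 behind Tessaly.
After 10 hours and 35 minutes it is 1:06 AM (Dec 7) in Tessaly.
Shift by the zone difference: 1:06 AM − 12:00 = 1:06 PM on Dec 6 in New Almaty.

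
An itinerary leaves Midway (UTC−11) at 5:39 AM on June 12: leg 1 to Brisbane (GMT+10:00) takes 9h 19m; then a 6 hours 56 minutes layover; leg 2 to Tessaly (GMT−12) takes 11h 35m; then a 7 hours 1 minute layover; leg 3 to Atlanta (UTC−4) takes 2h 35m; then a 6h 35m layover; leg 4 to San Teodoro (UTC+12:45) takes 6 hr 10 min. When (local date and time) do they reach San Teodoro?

7:35 AM on Jun 15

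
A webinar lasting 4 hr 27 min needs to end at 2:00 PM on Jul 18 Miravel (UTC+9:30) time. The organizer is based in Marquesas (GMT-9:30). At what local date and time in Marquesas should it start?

Target end time in UTC: 2:00 PM − 9:30 = 4:30 AM on Jul 18.
Subtract 4 hours and 27 minutes → start 12:03 AM UTC on Jul 18.
Marquesas is UTC−9:30: 12:03 AM − 9:30 = 2:33 PM on Jul 17.

2:33 PM on July 17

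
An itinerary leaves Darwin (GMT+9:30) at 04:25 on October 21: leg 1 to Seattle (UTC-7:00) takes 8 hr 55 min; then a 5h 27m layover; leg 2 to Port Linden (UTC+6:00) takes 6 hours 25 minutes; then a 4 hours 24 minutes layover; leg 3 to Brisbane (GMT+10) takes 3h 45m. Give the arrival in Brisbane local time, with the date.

Convert departure to UTC: 04:25 − 9:30 = 18:55 UTC on Oct 20.
Add 8 hours 55 minutes leg 1 → 03:50 UTC (Oct 21).
Add 5 hours 27 minutes layover in Seattle → 09:17 UTC.
Add 6 hours 25 minutes leg 2 → 15:42 UTC.
Add 4 hours 24 minutes layover in Port Linden → 20:06 UTC.
Add 3 hours and 45 minutes leg 3 → 23:51 UTC.
Brisbane is UTC+10:00, so local arrival = 23:51 + 10:00 = 09:51 on Oct 22.

09:51 on Oct 22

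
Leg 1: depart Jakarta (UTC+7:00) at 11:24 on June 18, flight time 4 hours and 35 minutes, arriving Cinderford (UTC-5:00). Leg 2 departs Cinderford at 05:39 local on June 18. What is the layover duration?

1 hour 40 minutes

Convert departure to UTC: 11:24 − 7:00 = 04:24 UTC on Jun 18.
Add 4 hours 35 minutes flight time → 08:59 UTC.
Cinderford is UTC−5:00, so local arrival = 08:59 − 5:00 = 03:59 on Jun 18.
Layover = 05:39 − 03:59 = 1 hour 40 minutes.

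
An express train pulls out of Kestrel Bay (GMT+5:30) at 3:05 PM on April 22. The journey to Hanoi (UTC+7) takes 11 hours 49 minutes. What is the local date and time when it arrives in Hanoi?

4:24 AM on Apr 23

Convert departure to UTC: 3:05 PM − 5:30 = 9:35 AM UTC on Apr 22.
Add 11 hours 49 minutes travel time → 9:24 PM UTC.
Hanoi is UTC+7:00, so local arrival = 9:24 PM + 7:00 = 4:24 AM on Apr 23.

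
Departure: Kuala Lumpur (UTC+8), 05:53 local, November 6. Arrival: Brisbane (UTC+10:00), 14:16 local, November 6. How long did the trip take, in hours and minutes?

6 hours 23 minutes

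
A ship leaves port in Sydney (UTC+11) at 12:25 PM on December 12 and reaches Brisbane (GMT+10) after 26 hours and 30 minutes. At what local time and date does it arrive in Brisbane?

1:55 PM on December 13

Brisbane is 1:00 behind Sydney.
After 26 hours 30 minutes it is 2:55 PM (Dec 13) in Sydney.
Shift by the zone difference: 2:55 PM − 1:00 = 1:55 PM on Dec 13 in Brisbane.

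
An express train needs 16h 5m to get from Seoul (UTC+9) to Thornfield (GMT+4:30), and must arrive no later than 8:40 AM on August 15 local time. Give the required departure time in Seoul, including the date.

Target arrival in UTC: 8:40 AM − 4:30 = 4:10 AM on Aug 15.
Subtract 16 hours 5 minutes → departure 12:05 PM UTC on Aug 14.
Seoul is UTC+9:00: 12:05 PM + 9:00 = 9:05 PM on Aug 14.

9:05 PM on August 14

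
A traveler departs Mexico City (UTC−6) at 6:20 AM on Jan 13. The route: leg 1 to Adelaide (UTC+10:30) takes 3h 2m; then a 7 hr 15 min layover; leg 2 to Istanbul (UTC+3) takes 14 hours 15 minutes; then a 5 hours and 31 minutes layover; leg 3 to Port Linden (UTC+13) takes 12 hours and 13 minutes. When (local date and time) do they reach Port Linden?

Convert departure to UTC: 6:20 AM + 6:00 = 12:20 PM UTC on Jan 13.
Add 3 hours 2 minutes leg 1 → 3:22 PM UTC.
Add 7 hours and 15 minutes layover in Adelaide → 10:37 PM UTC.
Add 14 hours 15 minutes leg 2 → 12:52 PM UTC (Jan 14).
Add 5 hours and 31 minutes layover in Istanbul → 6:23 PM UTC.
Add 12 hours 13 minutes leg 3 → 6:36 AM UTC (Jan 15).
Port Linden is UTC+13:00, so local arrival = 6:36 AM + 13:00 = 7:36 PM on Jan 15.

7:36 PM on January 15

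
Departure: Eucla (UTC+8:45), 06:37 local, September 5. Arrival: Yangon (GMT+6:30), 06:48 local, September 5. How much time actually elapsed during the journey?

2 hours 26 minutes

Yangon is 2:15 behind Eucla.
Clock-face elapsed time (ignoring zones) is 11 minutes.
Actual elapsed = 11 minutes + 2:15 = 2 hours 26 minutes.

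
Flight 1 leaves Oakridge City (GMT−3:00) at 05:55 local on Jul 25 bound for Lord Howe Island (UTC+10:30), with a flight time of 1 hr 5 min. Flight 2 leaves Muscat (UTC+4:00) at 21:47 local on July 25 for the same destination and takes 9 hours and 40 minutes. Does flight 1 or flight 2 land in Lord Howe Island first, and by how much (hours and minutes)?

Flight 1 in UTC: 05:55 + 3:00 = 08:55 on Jul 25.
+1 hour and 5 minutes → arrive 10:00 UTC on Jul 25.
Flight 2 in UTC: 21:47 − 4:00 = 17:47 on Jul 25.
+9 hours 40 minutes → arrive 03:27 UTC on Jul 26.
Flight 1 lands earlier by 17 hours 27 minutes.

the first, by 17 hours 27 minutes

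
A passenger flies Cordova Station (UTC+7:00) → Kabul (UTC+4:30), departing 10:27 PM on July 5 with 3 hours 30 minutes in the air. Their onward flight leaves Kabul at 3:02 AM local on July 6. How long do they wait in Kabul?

3 hours 35 minutes

Convert departure to UTC: 10:27 PM − 7:00 = 3:27 PM UTC on Jul 5.
Add 3 hours and 30 minutes flight time → 6:57 PM UTC.
Kabul is UTC+4:30, so local arrival = 6:57 PM + 4:30 = 11:27 PM on Jul 5.
Layover = 3:02 AM − 11:27 PM (+1 day) = 3 hours 35 minutes.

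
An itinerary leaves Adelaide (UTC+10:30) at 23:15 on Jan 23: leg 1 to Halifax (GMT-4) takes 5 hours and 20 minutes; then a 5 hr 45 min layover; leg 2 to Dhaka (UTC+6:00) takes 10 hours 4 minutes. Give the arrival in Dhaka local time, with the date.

15:54 on Jan 24

Convert departure to UTC: 23:15 − 10:30 = 12:45 UTC on Jan 23.
Add 5 hours 20 minutes leg 1 → 18:05 UTC.
Add 5 hours and 45 minutes layover in Halifax → 23:50 UTC.
Add 10 hours and 4 minutes leg 2 → 09:54 UTC (Jan 24).
Dhaka is UTC+6:00, so local arrival = 09:54 + 6:00 = 15:54 on Jan 24.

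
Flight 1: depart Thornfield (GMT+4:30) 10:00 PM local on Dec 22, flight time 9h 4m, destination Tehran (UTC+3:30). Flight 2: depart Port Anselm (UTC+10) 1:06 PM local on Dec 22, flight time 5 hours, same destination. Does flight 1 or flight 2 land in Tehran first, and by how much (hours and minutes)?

the second, by 18 hours 28 minutes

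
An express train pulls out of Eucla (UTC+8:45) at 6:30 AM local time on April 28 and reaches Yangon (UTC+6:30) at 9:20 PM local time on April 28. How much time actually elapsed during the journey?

17 hours 5 minutes

Departure in UTC: 6:30 AM − 8:45 = 9:45 PM on Apr 27.
Arrival in UTC: 9:20 PM − 6:30 = 2:50 PM on Apr 28.
Elapsed = 2:50 PM − 9:45 PM (+1 day) = 17 hours 5 minutes.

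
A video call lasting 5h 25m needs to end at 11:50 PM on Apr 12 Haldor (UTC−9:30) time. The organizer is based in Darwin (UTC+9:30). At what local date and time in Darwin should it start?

1:25 PM on April 13

Target end time in UTC: 11:50 PM + 9:30 = 9:20 AM on Apr 13.
Subtract 5 hours 25 minutes → start 3:55 AM UTC on Apr 13.
Darwin is UTC+9:30: 3:55 AM + 9:30 = 1:25 PM on Apr 13.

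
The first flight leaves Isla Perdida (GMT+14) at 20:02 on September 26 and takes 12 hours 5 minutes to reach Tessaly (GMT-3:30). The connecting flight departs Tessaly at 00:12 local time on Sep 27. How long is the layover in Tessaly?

9 hours 35 minutes

Convert departure to UTC: 20:02 − 14:00 = 06:02 UTC on Sep 26.
Add 12 hours and 5 minutes flight time → 18:07 UTC.
Tessaly is UTC−3:30, so local arrival = 18:07 − 3:30 = 14:37 on Sep 26.
Layover = 00:12 − 14:37 (+1 day) = 9 hours 35 minutes.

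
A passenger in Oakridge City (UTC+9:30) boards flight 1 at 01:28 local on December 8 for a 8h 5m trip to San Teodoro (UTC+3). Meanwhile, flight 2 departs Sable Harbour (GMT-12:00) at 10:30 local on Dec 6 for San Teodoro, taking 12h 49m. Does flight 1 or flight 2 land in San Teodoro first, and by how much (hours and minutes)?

the second, by 12 hours 44 minutes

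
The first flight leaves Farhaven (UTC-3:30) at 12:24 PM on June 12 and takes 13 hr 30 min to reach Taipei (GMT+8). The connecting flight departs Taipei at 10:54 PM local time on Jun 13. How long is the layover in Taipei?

Convert departure to UTC: 12:24 PM + 3:30 = 3:54 PM UTC on Jun 12.
Add 13 hours 30 minutes flight time → 5:24 AM UTC (Jun 13).
Taipei is UTC+8:00, so local arrival = 5:24 AM + 8:00 = 1:24 PM on Jun 13.
Layover = 10:54 PM − 1:24 PM = 9 hours 30 minutes.

9 hours 30 minutes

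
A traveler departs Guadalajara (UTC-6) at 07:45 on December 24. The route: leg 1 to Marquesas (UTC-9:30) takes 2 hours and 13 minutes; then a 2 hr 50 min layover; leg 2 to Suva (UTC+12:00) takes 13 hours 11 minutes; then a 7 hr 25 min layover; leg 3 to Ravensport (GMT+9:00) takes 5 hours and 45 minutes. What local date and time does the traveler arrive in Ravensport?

06:09 on December 26

Convert departure to UTC: 07:45 + 6:00 = 13:45 UTC on Dec 24.
Add 2 hours and 13 minutes leg 1 → 15:58 UTC.
Add 2 hours 50 minutes layover in Marquesas → 18:48 UTC.
Add 13 hours and 11 minutes leg 2 → 07:59 UTC (Dec 25).
Add 7 hours and 25 minutes layover in Suva → 15:24 UTC.
Add 5 hours and 45 minutes leg 3 → 21:09 UTC.
Ravensport is UTC+9:00, so local arrival = 21:09 + 9:00 = 06:09 on Dec 26.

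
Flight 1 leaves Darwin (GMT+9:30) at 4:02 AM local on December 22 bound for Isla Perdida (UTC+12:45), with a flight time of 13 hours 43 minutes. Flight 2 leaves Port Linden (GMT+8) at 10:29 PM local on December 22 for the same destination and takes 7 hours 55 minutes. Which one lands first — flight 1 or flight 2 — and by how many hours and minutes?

the first, by 14 hours 9 minutes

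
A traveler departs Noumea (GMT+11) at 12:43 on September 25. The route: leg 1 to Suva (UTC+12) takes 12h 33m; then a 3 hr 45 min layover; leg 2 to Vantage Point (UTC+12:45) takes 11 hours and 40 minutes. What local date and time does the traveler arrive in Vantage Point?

Convert departure to UTC: 12:43 − 11:00 = 01:43 UTC on Sep 25.
Add 12 hours and 33 minutes leg 1 → 14:16 UTC.
Add 3 hours 45 minutes layover in Suva → 18:01 UTC.
Add 11 hours 40 minutes leg 2 → 05:41 UTC (Sep 26).
Vantage Point is UTC+12:45, so local arrival = 05:41 + 12:45 = 18:26 on Sep 26.

18:26 on September 26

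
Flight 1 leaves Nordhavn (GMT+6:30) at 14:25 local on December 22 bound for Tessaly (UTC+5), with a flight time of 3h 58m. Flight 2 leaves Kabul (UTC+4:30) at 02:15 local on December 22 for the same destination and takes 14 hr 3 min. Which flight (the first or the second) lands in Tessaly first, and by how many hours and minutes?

the second, by 5 minutes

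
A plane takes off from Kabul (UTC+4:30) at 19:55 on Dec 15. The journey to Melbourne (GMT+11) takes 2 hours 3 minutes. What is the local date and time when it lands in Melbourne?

Melbourne is 6:30 ahead of Kabul.
After 2 hours 3 minutes it is 21:58 in Kabul.
Shift by the zone difference: 21:58 + 6:30 = 04:28 on Dec 16 in Melbourne.

04:28 on Dec 16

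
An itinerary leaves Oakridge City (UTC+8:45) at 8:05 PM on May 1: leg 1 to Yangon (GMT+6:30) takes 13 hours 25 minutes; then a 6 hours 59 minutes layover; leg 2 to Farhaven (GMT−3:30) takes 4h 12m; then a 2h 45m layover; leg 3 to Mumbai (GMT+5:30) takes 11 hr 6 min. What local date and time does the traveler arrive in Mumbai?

7:17 AM on May 3

Convert departure to UTC: 8:05 PM − 8:45 = 11:20 AM UTC on May 1.
Add 13 hours and 25 minutes leg 1 → 12:45 AM UTC (May 2).
Add 6 hours 59 minutes layover in Yangon → 7:44 AM UTC.
Add 4 hours and 12 minutes leg 2 → 11:56 AM UTC.
Add 2 hours and 45 minutes layover in Farhaven → 2:41 PM UTC.
Add 11 hours 6 minutes leg 3 → 1:47 AM UTC (May 3).
Mumbai is UTC+5:30, so local arrival = 1:47 AM + 5:30 = 7:17 AM on May 3.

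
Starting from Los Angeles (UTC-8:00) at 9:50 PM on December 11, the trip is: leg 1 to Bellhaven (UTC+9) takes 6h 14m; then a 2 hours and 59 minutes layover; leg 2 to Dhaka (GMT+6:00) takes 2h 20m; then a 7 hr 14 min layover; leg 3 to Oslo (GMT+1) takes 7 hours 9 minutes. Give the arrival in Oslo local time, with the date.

Convert departure to UTC: 9:50 PM + 8:00 = 5:50 AM UTC on Dec 12.
Add 6 hours 14 minutes leg 1 → 12:04 PM UTC.
Add 2 hours and 59 minutes layover in Bellhaven → 3:03 PM UTC.
Add 2 hours and 20 minutes leg 2 → 5:23 PM UTC.
Add 7 hours and 14 minutes layover in Dhaka → 12:37 AM UTC (Dec 13).
Add 7 hours and 9 minutes leg 3 → 7:46 AM UTC.
Oslo is UTC+1:00, so local arrival = 7:46 AM + 1:00 = 8:46 AM on Dec 13.

8:46 AM on Dec 13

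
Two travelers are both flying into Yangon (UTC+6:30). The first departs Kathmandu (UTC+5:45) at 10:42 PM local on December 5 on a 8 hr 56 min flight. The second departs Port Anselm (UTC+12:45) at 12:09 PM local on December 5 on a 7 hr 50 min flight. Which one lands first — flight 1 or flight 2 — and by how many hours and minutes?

Flight 1 in UTC: 10:42 PM − 5:45 = 4:57 PM on Dec 5.
+8 hours 56 minutes → arrive 1:53 AM UTC on Dec 6.
Flight 2 in UTC: 12:09 PM − 12:45 = 11:24 PM on Dec 4.
+7 hours and 50 minutes → arrive 7:14 AM UTC on Dec 5.
Flight 2 lands earlier by 18 hours 39 minutes.

the second, by 18 hours 39 minutes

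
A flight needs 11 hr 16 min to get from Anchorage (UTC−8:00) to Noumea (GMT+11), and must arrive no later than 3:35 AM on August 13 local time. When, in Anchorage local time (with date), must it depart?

9:19 PM on Aug 11

Target arrival in UTC: 3:35 AM − 11:00 = 4:35 PM on Aug 12.
Subtract 11 hours 16 minutes → departure 5:19 AM UTC on Aug 12.
Anchorage is UTC−8:00: 5:19 AM − 8:00 = 9:19 PM on Aug 11.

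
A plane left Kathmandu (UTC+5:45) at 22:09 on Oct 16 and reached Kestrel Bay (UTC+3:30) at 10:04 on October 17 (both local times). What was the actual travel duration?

14 hours 10 minutes

Departure in UTC: 22:09 − 5:45 = 16:24 on Oct 16.
Arrival in UTC: 10:04 − 3:30 = 06:34 on Oct 17.
Elapsed = 06:34 − 16:24 (+1 day) = 14 hours 10 minutes.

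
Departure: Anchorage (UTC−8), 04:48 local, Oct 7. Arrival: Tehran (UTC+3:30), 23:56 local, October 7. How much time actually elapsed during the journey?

7 hours 38 minutes

Departure in UTC: 04:48 + 8:00 = 12:48 on Oct 7.
Arrival in UTC: 23:56 − 3:30 = 20:26 on Oct 7.
Elapsed = 20:26 − 12:48 = 7 hours 38 minutes.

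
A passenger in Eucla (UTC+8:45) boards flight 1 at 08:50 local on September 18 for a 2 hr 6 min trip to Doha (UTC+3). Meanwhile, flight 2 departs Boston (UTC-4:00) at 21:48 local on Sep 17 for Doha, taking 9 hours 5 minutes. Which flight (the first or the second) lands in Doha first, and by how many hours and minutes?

Flight 1 in UTC: 08:50 − 8:45 = 00:05 on Sep 18.
+2 hours and 6 minutes → arrive 02:11 UTC on Sep 18.
Flight 2 in UTC: 21:48 + 4:00 = 01:48 on Sep 18.
+9 hours 5 minutes → arrive 10:53 UTC on Sep 18.
Flight 1 lands earlier by 8 hours 42 minutes.

the first, by 8 hours 42 minutes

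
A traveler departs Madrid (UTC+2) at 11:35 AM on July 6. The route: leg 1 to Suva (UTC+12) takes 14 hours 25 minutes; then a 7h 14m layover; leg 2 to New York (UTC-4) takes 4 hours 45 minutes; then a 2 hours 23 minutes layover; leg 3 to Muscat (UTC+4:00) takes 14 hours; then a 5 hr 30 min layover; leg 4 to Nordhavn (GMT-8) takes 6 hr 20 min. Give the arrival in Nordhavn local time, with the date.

Convert departure to UTC: 11:35 AM − 2:00 = 9:35 AM UTC on Jul 6.
Add 14 hours 25 minutes leg 1 → 12:00 AM UTC (Jul 7).
Add 7 hours 14 minutes layover in Suva → 7:14 AM UTC.
Add 4 hours 45 minutes leg 2 → 11:59 AM UTC.
Add 2 hours and 23 minutes layover in New York → 2:22 PM UTC.
Add 14 hours leg 3 → 4:22 AM UTC (Jul 8).
Add 5 hours 30 minutes layover in Muscat → 9:52 AM UTC.
Add 6 hours 20 minutes leg 4 → 4:12 PM UTC.
Nordhavn is UTC−8:00, so local arrival = 4:12 PM − 8:00 = 8:12 AM on Jul 8.

8:12 AM on Jul 8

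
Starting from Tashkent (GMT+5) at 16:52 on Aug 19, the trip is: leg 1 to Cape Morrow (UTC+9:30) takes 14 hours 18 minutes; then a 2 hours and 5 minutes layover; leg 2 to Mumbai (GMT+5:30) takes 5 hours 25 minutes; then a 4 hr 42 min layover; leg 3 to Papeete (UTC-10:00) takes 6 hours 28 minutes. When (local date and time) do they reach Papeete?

10:50 on Aug 20

Convert departure to UTC: 16:52 − 5:00 = 11:52 UTC on Aug 19.
Add 14 hours 18 minutes leg 1 → 02:10 UTC (Aug 20).
Add 2 hours and 5 minutes layover in Cape Morrow → 04:15 UTC.
Add 5 hours 25 minutes leg 2 → 09:40 UTC.
Add 4 hours 42 minutes layover in Mumbai → 14:22 UTC.
Add 6 hours and 28 minutes leg 3 → 20:50 UTC.
Papeete is UTC−10:00, so local arrival = 20:50 − 10:00 = 10:50 on Aug 20.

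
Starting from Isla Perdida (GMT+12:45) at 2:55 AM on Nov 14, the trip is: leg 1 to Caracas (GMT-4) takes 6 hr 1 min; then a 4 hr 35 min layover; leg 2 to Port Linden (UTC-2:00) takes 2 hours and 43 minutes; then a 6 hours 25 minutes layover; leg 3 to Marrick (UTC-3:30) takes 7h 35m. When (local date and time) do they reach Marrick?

1:59 PM on Nov 14

Convert departure to UTC: 2:55 AM − 12:45 = 2:10 PM UTC on Nov 13.
Add 6 hours 1 minute leg 1 → 8:11 PM UTC.
Add 4 hours and 35 minutes layover in Caracas → 12:46 AM UTC (Nov 14).
Add 2 hours 43 minutes leg 2 → 3:29 AM UTC.
Add 6 hours 25 minutes layover in Port Linden → 9:54 AM UTC.
Add 7 hours 35 minutes leg 3 → 5:29 PM UTC.
Marrick is UTC−3:30, so local arrival = 5:29 PM − 3:30 = 1:59 PM on Nov 14.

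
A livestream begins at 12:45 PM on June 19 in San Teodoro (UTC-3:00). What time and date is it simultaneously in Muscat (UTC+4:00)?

7:45 PM on Jun 19

Muscat is 7:00 ahead of San Teodoro.
Shift by the zone difference: 12:45 PM + 7:00 = 7:45 PM on Jun 19 in Muscat.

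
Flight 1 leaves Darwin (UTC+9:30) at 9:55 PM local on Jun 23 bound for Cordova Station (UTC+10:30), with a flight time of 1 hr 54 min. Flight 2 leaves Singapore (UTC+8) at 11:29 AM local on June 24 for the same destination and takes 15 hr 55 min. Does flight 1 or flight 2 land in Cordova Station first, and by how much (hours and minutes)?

the first, by 29 hours 5 minutes

Flight 1 in UTC: 9:55 PM − 9:30 = 12:25 PM on Jun 23.
+1 hour and 54 minutes → arrive 2:19 PM UTC on Jun 23.
Flight 2 in UTC: 11:29 AM − 8:00 = 3:29 AM on Jun 24.
+15 hours 55 minutes → arrive 7:24 PM UTC on Jun 24.
Flight 1 lands earlier by 29 hours 5 minutes.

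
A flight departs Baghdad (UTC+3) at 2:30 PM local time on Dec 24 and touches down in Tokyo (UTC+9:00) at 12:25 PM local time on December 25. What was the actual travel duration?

15 hours 55 minutes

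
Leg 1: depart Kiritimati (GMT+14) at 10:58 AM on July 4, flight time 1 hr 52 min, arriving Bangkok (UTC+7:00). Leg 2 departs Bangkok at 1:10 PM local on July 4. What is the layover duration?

Convert departure to UTC: 10:58 AM − 14:00 = 8:58 PM UTC on Jul 3.
Add 1 hour 52 minutes flight time → 10:50 PM UTC.
Bangkok is UTC+7:00, so local arrival = 10:50 PM + 7:00 = 5:50 AM on Jul 4.
Layover = 1:10 PM − 5:50 AM = 7 hours 20 minutes.

7 hours 20 minutes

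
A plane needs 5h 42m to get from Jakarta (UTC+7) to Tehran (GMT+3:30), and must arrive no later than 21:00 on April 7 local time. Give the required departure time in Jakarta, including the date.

Target arrival in UTC: 21:00 − 3:30 = 17:30 on Apr 7.
Subtract 5 hours and 42 minutes → departure 11:48 UTC on Apr 7.
Jakarta is UTC+7:00: 11:48 + 7:00 = 18:48 on Apr 7.

18:48 on April 7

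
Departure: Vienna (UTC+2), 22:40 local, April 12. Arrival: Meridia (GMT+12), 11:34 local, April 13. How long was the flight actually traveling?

Meridia is 10:00 ahead of Vienna.
Clock-face elapsed time (ignoring zones) is 12 hours 54 minutes.
Actual elapsed = 12 hours 54 minutes − 10:00 = 2 hours 54 minutes.

2 hours 54 minutes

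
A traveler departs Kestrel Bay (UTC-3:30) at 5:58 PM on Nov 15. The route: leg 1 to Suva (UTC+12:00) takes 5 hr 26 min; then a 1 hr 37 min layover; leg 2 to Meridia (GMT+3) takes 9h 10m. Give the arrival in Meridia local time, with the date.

Convert departure to UTC: 5:58 PM + 3:30 = 9:28 PM UTC on Nov 15.
Add 5 hours 26 minutes leg 1 → 2:54 AM UTC (Nov 16).
Add 1 hour 37 minutes layover in Suva → 4:31 AM UTC.
Add 9 hours 10 minutes leg 2 → 1:41 PM UTC.
Meridia is UTC+3:00, so local arrival = 1:41 PM + 3:00 = 4:41 PM on Nov 16.

4:41 PM on Nov 16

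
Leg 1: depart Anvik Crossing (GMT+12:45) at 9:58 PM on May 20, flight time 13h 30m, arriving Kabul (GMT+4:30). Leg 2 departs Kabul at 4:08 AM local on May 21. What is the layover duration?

55 minutes

Convert departure to UTC: 9:58 PM − 12:45 = 9:13 AM UTC on May 20.
Add 13 hours and 30 minutes flight time → 10:43 PM UTC.
Kabul is UTC+4:30, so local arrival = 10:43 PM + 4:30 = 3:13 AM on May 21.
Layover = 4:08 AM − 3:13 AM = 55 minutes.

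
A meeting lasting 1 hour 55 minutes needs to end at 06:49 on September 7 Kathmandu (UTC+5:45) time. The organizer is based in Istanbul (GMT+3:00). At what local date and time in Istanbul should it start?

Target end time in UTC: 06:49 − 5:45 = 01:04 on Sep 7.
Subtract 1 hour and 55 minutes → start 23:09 UTC on Sep 6.
Istanbul is UTC+3:00: 23:09 + 3:00 = 02:09 on Sep 7.

02:09 on September 7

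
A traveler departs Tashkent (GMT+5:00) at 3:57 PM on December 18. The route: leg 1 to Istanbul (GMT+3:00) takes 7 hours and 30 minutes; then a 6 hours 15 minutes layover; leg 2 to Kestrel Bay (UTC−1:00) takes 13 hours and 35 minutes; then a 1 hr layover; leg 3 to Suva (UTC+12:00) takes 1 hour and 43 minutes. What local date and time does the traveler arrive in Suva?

Convert departure to UTC: 3:57 PM − 5:00 = 10:57 AM UTC on Dec 18.
Add 7 hours and 30 minutes leg 1 → 6:27 PM UTC.
Add 6 hours and 15 minutes layover in Istanbul → 12:42 AM UTC (Dec 19).
Add 13 hours 35 minutes leg 2 → 2:17 PM UTC.
Add 1 hour layover in Kestrel Bay → 3:17 PM UTC.
Add 1 hour and 43 minutes leg 3 → 5:00 PM UTC.
Suva is UTC+12:00, so local arrival = 5:00 PM + 12:00 = 5:00 AM on Dec 20.

5:00 AM on Dec 20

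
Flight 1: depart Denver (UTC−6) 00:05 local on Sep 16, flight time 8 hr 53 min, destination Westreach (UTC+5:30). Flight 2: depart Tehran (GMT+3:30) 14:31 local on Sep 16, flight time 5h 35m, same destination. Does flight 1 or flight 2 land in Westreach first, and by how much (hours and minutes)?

the first, by 1 hour 38 minutes

Flight 1 in UTC: 00:05 + 6:00 = 06:05 on Sep 16.
+8 hours 53 minutes → arrive 14:58 UTC on Sep 16.
Flight 2 in UTC: 14:31 − 3:30 = 11:01 on Sep 16.
+5 hours and 35 minutes → arrive 16:36 UTC on Sep 16.
Flight 1 lands earlier by 1 hour 38 minutes.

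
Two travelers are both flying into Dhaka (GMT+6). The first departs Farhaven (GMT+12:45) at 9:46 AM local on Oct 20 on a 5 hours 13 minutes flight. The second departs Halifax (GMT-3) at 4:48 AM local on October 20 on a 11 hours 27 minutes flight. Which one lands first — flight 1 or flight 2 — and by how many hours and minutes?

Flight 1 in UTC: 9:46 AM − 12:45 = 9:01 PM on Oct 19.
+5 hours 13 minutes → arrive 2:14 AM UTC on Oct 20.
Flight 2 in UTC: 4:48 AM + 3:00 = 7:48 AM on Oct 20.
+11 hours 27 minutes → arrive 7:15 PM UTC on Oct 20.
Flight 1 lands earlier by 17 hours 1 minute.

the first, by 17 hours 1 minute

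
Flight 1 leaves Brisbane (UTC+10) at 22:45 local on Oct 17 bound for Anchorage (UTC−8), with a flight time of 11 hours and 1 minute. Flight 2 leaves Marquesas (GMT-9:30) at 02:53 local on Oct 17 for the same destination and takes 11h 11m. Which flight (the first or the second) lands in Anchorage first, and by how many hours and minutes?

the second, by 12 minutes

Flight 1 in UTC: 22:45 − 10:00 = 12:45 on Oct 17.
+11 hours and 1 minute → arrive 23:46 UTC on Oct 17.
Flight 2 in UTC: 02:53 + 9:30 = 12:23 on Oct 17.
+11 hours 11 minutes → arrive 23:34 UTC on Oct 17.
Flight 2 lands earlier by 12 minutes.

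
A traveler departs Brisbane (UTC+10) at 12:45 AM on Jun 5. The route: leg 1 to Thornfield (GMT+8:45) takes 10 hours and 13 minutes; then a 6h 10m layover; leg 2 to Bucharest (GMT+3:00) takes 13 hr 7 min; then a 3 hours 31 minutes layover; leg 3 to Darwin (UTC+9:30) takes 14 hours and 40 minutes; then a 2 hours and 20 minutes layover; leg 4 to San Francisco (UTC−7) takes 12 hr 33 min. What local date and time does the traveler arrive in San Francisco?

10:19 PM on June 6

Convert departure to UTC: 12:45 AM − 10:00 = 2:45 PM UTC on Jun 4.
Add 10 hours and 13 minutes leg 1 → 12:58 AM UTC (Jun 5).
Add 6 hours 10 minutes layover in Thornfield → 7:08 AM UTC.
Add 13 hours 7 minutes leg 2 → 8:15 PM UTC.
Add 3 hours and 31 minutes layover in Bucharest → 11:46 PM UTC.
Add 14 hours and 40 minutes leg 3 → 2:26 PM UTC (Jun 6).
Add 2 hours and 20 minutes layover in Darwin → 4:46 PM UTC.
Add 12 hours 33 minutes leg 4 → 5:19 AM UTC (Jun 7).
San Francisco is UTC−7:00, so local arrival = 5:19 AM − 7:00 = 10:19 PM on Jun 6.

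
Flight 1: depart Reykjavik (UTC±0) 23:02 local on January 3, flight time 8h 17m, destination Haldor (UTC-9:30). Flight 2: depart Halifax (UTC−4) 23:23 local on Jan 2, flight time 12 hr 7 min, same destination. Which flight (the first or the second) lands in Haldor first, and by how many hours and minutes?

the second, by 15 hours 49 minutes

Flight 1 departs at 23:02 UTC (Jan 3).
+8 hours and 17 minutes → arrive 07:19 UTC on Jan 4.
Flight 2 in UTC: 23:23 + 4:00 = 03:23 on Jan 3.
+12 hours and 7 minutes → arrive 15:30 UTC on Jan 3.
Flight 2 lands earlier by 15 hours 49 minutes.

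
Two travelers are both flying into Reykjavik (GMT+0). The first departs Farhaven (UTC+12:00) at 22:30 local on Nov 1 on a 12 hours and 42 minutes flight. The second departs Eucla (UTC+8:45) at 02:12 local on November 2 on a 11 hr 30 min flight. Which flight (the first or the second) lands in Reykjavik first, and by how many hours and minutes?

the first, by 5 hours 45 minutes

Flight 1 in UTC: 22:30 − 12:00 = 10:30 on Nov 1.
+12 hours and 42 minutes → arrive 23:12 UTC on Nov 1.
Flight 2 in UTC: 02:12 − 8:45 = 17:27 on Nov 1.
+11 hours and 30 minutes → arrive 04:57 UTC on Nov 2.
Flight 1 lands earlier by 5 hours 45 minutes.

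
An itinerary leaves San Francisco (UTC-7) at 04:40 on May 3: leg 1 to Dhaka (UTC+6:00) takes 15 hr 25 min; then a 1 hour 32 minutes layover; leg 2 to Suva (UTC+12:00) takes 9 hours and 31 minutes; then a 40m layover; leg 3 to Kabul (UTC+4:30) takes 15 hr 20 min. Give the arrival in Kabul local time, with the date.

Convert departure to UTC: 04:40 + 7:00 = 11:40 UTC on May 3.
Add 15 hours 25 minutes leg 1 → 03:05 UTC (May 4).
Add 1 hour 32 minutes layover in Dhaka → 04:37 UTC.
Add 9 hours and 31 minutes leg 2 → 14:08 UTC.
Add 40 minutes layover in Suva → 14:48 UTC.
Add 15 hours 20 minutes leg 3 → 06:08 UTC (May 5).
Kabul is UTC+4:30, so local arrival = 06:08 + 4:30 = 10:38 on May 5.

10:38 on May 5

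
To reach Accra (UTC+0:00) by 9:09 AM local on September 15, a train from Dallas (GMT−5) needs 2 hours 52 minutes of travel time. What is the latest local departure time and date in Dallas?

1:17 AM on September 15

Target arrival is already UTC: 9:09 AM on Sep 15.
Subtract 2 hours and 52 minutes → departure 6:17 AM UTC on Sep 15.
Dallas is UTC−5:00: 6:17 AM − 5:00 = 1:17 AM on Sep 15.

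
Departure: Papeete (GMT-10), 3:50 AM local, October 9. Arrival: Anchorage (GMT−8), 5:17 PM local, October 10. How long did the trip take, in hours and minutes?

35 hours 27 minutes

Departure in UTC: 3:50 AM + 10:00 = 1:50 PM on Oct 9.
Arrival in UTC: 5:17 PM + 8:00 = 1:17 AM on Oct 11.
Elapsed = 1:17 AM − 1:50 PM (+2 days) = 35 hours 27 minutes.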